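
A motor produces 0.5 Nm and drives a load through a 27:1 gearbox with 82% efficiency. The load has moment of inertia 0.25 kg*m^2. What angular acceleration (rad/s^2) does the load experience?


tau_out = tau_motor * N * eta
= 0.5 * 27 * 0.82 = 11.07 Nm
alpha = tau_out / I = 11.07 / 0.25
= 44.28 rad/s^2


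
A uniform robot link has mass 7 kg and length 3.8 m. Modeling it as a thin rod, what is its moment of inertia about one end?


I = (1/3) * m * L^2
= (1/3) * 7 * 3.8^2
= 0.333333 * 7 * 14.44
= 33.6933 kg*m^2


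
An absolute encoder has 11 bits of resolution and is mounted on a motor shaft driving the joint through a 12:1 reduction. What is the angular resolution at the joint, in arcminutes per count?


counts = 2^11 = 2048
effective counts at joint = 2048 * 12 = 24576
resolution = 360*60 / 24576
= 0.8789 arcmin/count


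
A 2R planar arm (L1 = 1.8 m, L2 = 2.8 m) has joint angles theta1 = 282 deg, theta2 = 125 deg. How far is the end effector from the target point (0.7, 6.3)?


End effector via forward kinematics:
x = L1*cos(t1) + L2*cos(t1+t2) = 2.2838
y = L1*sin(t1) + L2*sin(t1+t2) = 0.2871
Distance to target:
d = sqrt((0.7 - 2.2838)^2 + (6.3 - 0.2871)^2)
= sqrt(2.5085 + 36.1547)
= 6.218 m


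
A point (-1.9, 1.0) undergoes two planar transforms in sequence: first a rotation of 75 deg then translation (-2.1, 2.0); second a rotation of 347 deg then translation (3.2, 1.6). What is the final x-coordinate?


After transform 1:
x1 = cos(75)*-1.9 - sin(75)*1.0 + -2.1 = -3.5577
y1 = sin(75)*-1.9 + cos(75)*1.0 + 2.0 = 0.4236
After transform 2:
x2 = cos(347)*-3.5577 - sin(347)*0.4236 + 3.2
= -0.1712


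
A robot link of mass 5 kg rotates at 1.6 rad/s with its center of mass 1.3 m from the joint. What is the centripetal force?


F = m * omega^2 * r
= 5 * 1.6^2 * 1.3
= 5 * 2.56 * 1.3
= 16.64 N


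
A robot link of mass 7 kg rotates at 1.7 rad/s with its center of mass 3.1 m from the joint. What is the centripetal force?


F = m * omega^2 * r
= 7 * 1.7^2 * 3.1
= 7 * 2.89 * 3.1
= 62.713 N


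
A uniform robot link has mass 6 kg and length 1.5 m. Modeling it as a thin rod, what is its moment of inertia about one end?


I = (1/3) * m * L^2
= (1/3) * 6 * 1.5^2
= 0.333333 * 6 * 2.25
= 4.5 kg*m^2


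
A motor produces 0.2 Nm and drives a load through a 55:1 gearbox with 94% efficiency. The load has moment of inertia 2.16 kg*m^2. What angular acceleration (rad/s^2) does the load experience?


tau_out = tau_motor * N * eta
= 0.2 * 55 * 0.94 = 10.34 Nm
alpha = tau_out / I = 10.34 / 2.16
= 4.787 rad/s^2


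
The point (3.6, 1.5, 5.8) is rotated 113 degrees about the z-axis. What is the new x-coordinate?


Rotation about z-axis: x' = x*cos(theta) - y*sin(theta)
= 3.6 * -0.3907 - 1.5 * 0.9205
= -2.7874


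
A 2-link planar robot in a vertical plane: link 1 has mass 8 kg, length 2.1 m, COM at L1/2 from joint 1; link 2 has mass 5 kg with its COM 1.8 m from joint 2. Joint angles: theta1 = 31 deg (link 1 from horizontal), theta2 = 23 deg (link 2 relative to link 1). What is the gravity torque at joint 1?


Horizontal distance from joint 1 to link-1 COM:
  x_c1 = (L1/2)*cos(t1) = 1.05 * 0.8572 = 0.9 m
Horizontal distance from joint 1 to link-2 COM:
  x_c2 = L1*cos(t1) + Lc2*cos(t1+t2)
       = 2.1*0.8572 + 1.8*0.5878 = 2.8581 m
tau1 = m1*g*x_c1 + m2*g*x_c2
     = 8*9.81*0.9 + 5*9.81*2.8581
     = 70.634 + 140.1881
     = 210.8221 Nm


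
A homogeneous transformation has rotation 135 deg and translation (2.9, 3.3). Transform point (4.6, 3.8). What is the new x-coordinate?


x' = cos(theta)*px - sin(theta)*py + tx
= -0.7071*4.6 - 0.7071*3.8 + 2.9
= -3.0397


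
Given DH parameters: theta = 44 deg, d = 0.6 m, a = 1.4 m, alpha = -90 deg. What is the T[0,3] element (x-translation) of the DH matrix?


T[0,3] = a * cos(theta)
= 1.4 * cos(44 deg)
= 1.4 * 0.7193
= 1.0071


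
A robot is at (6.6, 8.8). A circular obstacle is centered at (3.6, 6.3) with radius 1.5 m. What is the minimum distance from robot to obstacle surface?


center_dist = sqrt((6.6-3.6)^2 + (8.8-6.3)^2)
= sqrt(9.0 + 6.25)
= 3.9051
min_dist = center_dist - radius = 3.9051 - 1.5 = 2.4051 m


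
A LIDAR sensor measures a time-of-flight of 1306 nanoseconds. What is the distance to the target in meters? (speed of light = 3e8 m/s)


tof = 1306 ns = 1.306e-06 s
dist = c * tof / 2
= 3e8 * 1.306e-06 / 2
= 195.9 m


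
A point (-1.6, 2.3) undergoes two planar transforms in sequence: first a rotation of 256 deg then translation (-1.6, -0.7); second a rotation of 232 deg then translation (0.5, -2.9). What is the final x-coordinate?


After transform 1:
x1 = cos(256)*-1.6 - sin(256)*2.3 + -1.6 = 1.0188
y1 = sin(256)*-1.6 + cos(256)*2.3 + -0.7 = 0.2961
After transform 2:
x2 = cos(232)*1.0188 - sin(232)*0.2961 + 0.5
= 0.1061


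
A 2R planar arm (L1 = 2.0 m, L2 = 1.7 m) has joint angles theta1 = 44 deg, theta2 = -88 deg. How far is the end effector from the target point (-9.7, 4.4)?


End effector via forward kinematics:
x = L1*cos(t1) + L2*cos(t1+t2) = 2.6616
y = L1*sin(t1) + L2*sin(t1+t2) = 0.2084
Distance to target:
d = sqrt((-9.7 - 2.6616)^2 + (4.4 - 0.2084)^2)
= sqrt(152.8081 + 17.5695)
= 13.0529 m


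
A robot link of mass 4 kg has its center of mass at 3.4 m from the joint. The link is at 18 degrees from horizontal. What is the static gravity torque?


tau = m*g*L*cos(angle)
= 4 * 9.81 * 3.4 * cos(18 deg)
= 4 * 9.81 * 3.4 * 0.9511
= 126.8862 Nm


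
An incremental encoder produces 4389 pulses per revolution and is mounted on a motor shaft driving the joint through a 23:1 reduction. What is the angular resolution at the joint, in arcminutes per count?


counts per rev = 4389
effective counts at joint = 4389 * 23 = 100947
resolution = 360*60 / 100947
= 0.214 arcmin/count


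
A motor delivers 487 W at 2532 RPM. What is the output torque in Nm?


omega = 2532 * 2*pi/60 = 265.1504 rad/s
tau = P / omega = 487 / 265.1504
= 1.8367 Nm


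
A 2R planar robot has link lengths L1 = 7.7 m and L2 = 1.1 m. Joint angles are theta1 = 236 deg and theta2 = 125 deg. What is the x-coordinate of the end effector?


Convert angles to radians: theta1 = 4.119, theta2 = 2.1817
x = L1*cos(theta1) + L2*cos(theta1+theta2)
x = -4.3058 + 1.0998
x = -3.206


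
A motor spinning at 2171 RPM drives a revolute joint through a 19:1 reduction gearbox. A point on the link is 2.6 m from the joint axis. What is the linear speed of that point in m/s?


omega_motor = 2171 * 2*pi/60 = 227.3466 rad/s
omega_joint = omega_motor / 19 = 11.9656 rad/s
v = omega_joint * r = 11.9656 * 2.6
= 31.1106 m/s


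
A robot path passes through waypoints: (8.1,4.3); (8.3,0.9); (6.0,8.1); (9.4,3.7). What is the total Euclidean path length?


Segment lengths:
  seg1 = sqrt((0.2)^2 + (-3.4)^2) = 3.4059
  seg2 = sqrt((-2.3)^2 + (7.2)^2) = 7.5584
  seg3 = sqrt((3.4)^2 + (-4.4)^2) = 5.5606
Total = 16.5249


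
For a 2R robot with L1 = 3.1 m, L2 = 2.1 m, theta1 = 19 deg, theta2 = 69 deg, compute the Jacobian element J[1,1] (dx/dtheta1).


J[1,1] = -L1*sin(t1) - L2*sin(t1+t2)
= -3.1*sin(19) - 2.1*sin(88)
= -3.108


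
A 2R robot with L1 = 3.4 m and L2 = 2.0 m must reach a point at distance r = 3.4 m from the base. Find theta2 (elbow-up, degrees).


cos(theta2) = (r^2 - L1^2 - L2^2) / (2*L1*L2)
cos(theta2) = (11.56 - 11.56 - 4.0) / 13.6
cos(theta2) = -0.294118
theta2 = 107.1046 degrees


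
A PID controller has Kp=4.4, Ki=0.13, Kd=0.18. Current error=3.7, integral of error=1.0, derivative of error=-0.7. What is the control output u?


u = Kp*e + Ki*int(e) + Kd*de/dt
= 4.4*3.7 + 0.13*1.0 + 0.18*(-0.7)
= 16.28 + 0.13 + -0.126
= 16.284


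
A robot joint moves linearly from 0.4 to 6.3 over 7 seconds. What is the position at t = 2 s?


s = t/T = 2/7 = 0.2857
p(t) = p0 + (pf-p0)*s
= 0.4 + (6.3 - 0.4) * 0.2857
= 2.0857


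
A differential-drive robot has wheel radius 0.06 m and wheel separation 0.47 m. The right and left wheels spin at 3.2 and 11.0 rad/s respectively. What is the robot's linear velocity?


vR = r*wR = 0.06*3.2 = 0.192 m/s
vL = r*wL = 0.06*11.0 = 0.66 m/s
v = (vR+vL)/2 = 0.426 m/s
omega = (vR-vL)/L = -0.9957 rad/s
linear velocity = 0.426 m/s


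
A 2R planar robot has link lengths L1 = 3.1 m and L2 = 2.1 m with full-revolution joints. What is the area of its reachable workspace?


r_max = L1 + L2 = 5.2 m
r_min = |L1 - L2| = 1.0 m
Area = pi*(r_max^2 - r_min^2)
= pi*(27.04 - 1.0)
= pi * 26.04
= 81.8071 m^2


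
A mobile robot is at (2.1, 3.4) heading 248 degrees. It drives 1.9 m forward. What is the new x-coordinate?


x_new = x0 + d*cos(theta)
= 2.1 + 1.9*cos(248)
= 2.1 + -0.7118
= 1.3882


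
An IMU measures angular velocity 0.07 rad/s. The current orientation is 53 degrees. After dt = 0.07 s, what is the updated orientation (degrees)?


delta_theta = w * dt = 0.07 * 0.07 = 0.0049 rad
= 0.2807 deg
theta_new = 53 + 0.2807 = 53.2807 deg


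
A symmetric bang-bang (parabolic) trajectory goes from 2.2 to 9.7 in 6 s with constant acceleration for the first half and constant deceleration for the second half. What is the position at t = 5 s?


Symmetric rest-to-rest: each phase covers (pf-p0)/2 in time T/2. 0.5*a*(T/2)^2 = (pf-p0)/2 => a = 4*(pf-p0)/T^2
a = 4*(9.7-2.2)/6^2 = 0.8333
t = 5 is in the deceleration phase (t > T/2).
p = pf - 0.5*a*(T-t)^2 = 9.7 - 0.5*0.8333*1^2
= 9.2833


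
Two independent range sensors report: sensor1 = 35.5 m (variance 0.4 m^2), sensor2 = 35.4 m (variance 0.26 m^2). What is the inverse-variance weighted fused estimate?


w1 = (1/var1) / (1/var1 + 1/var2)
   = 2.5 / (2.5 + 3.8462) = 0.3939
w2 = 1 - w1 = 0.6061
fused = w1*s1 + w2*s2 = 13.9848 + 21.4545
= 35.4394 m


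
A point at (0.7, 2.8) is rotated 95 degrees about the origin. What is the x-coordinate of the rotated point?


x' = x*cos(theta) - y*sin(theta)
cos(95 deg) = -0.0872, sin(95 deg) = 0.9962
x' = 0.7 * -0.0872 - 2.8 * 0.9962
= -0.061 - 2.7893
= -2.8504


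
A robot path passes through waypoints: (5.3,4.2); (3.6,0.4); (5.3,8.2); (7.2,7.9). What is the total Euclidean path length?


Segment lengths:
  seg1 = sqrt((-1.7)^2 + (-3.8)^2) = 4.1629
  seg2 = sqrt((1.7)^2 + (7.8)^2) = 7.9831
  seg3 = sqrt((1.9)^2 + (-0.3)^2) = 1.9235
Total = 14.0696


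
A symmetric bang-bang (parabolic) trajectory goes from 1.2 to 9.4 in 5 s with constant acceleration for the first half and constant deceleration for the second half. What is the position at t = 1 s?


Symmetric rest-to-rest: each phase covers (pf-p0)/2 in time T/2. 0.5*a*(T/2)^2 = (pf-p0)/2 => a = 4*(pf-p0)/T^2
a = 4*(9.4-1.2)/5^2 = 1.312
t = 1 is in the acceleration phase (t <= T/2).
p = p0 + 0.5*a*t^2 = 1.2 + 0.5*1.312*1^2
= 1.856


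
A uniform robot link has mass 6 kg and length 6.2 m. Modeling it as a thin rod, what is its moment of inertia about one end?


I = (1/3) * m * L^2
= (1/3) * 6 * 6.2^2
= 0.333333 * 6 * 38.44
= 76.88 kg*m^2


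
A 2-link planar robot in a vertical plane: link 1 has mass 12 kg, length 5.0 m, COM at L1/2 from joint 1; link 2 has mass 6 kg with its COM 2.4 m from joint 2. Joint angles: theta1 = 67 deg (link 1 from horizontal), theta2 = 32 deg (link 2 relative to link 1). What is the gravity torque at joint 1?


Horizontal distance from joint 1 to link-1 COM:
  x_c1 = (L1/2)*cos(t1) = 2.5 * 0.3907 = 0.9768 m
Horizontal distance from joint 1 to link-2 COM:
  x_c2 = L1*cos(t1) + Lc2*cos(t1+t2)
       = 5.0*0.3907 + 2.4*-0.1564 = 1.5782 m
tau1 = m1*g*x_c1 + m2*g*x_c2
     = 12*9.81*0.9768 + 6*9.81*1.5782
     = 114.9922 + 92.8936
     = 207.8858 Nm


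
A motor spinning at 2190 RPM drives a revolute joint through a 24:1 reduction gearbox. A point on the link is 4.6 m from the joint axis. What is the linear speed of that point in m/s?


omega_motor = 2190 * 2*pi/60 = 229.3363 rad/s
omega_joint = omega_motor / 24 = 9.5557 rad/s
v = omega_joint * r = 9.5557 * 4.6
= 43.9561 m/s


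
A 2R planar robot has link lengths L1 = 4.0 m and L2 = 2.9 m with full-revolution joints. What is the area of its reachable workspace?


r_max = L1 + L2 = 6.9 m
r_min = |L1 - L2| = 1.1 m
Area = pi*(r_max^2 - r_min^2)
= pi*(47.61 - 1.21)
= pi * 46.4
= 145.7699 m^2


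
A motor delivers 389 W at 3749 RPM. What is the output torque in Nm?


omega = 3749 * 2*pi/60 = 392.5944 rad/s
tau = P / omega = 389 / 392.5944
= 0.9908 Nm


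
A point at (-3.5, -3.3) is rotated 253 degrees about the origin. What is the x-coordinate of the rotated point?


x' = x*cos(theta) - y*sin(theta)
cos(253 deg) = -0.2924, sin(253 deg) = -0.9563
x' = -3.5 * -0.2924 - -3.3 * -0.9563
= 1.0233 - 3.1558
= -2.1325


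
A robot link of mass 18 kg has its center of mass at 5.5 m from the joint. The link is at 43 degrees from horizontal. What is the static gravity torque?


tau = m*g*L*cos(angle)
= 18 * 9.81 * 5.5 * cos(43 deg)
= 18 * 9.81 * 5.5 * 0.7314
= 710.2834 Nm


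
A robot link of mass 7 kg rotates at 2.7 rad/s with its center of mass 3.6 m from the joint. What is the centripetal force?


F = m * omega^2 * r
= 7 * 2.7^2 * 3.6
= 7 * 7.29 * 3.6
= 183.708 N


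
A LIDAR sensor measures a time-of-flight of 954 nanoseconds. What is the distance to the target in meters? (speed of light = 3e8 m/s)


tof = 954 ns = 9.54e-07 s
dist = c * tof / 2
= 3e8 * 9.54e-07 / 2
= 143.1 m


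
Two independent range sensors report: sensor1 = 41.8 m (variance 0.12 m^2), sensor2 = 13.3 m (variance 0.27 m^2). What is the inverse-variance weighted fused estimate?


w1 = (1/var1) / (1/var1 + 1/var2)
   = 8.3333 / (8.3333 + 3.7037) = 0.6923
w2 = 1 - w1 = 0.3077
fused = w1*s1 + w2*s2 = 28.9385 + 4.0923
= 33.0308 m


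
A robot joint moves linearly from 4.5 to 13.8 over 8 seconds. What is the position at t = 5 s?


s = t/T = 5/8 = 0.625
p(t) = p0 + (pf-p0)*s
= 4.5 + (13.8 - 4.5) * 0.625
= 10.3125


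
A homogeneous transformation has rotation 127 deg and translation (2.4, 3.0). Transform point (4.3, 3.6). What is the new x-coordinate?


x' = cos(theta)*px - sin(theta)*py + tx
= -0.6018*4.3 - 0.7986*3.6 + 2.4
= -3.0629


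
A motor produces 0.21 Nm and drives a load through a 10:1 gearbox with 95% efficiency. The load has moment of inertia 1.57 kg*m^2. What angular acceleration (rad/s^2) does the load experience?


tau_out = tau_motor * N * eta
= 0.21 * 10 * 0.95 = 1.995 Nm
alpha = tau_out / I = 1.995 / 1.57
= 1.2707 rad/s^2


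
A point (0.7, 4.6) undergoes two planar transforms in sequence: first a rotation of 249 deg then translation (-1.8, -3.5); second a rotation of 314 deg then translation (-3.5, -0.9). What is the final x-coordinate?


After transform 1:
x1 = cos(249)*0.7 - sin(249)*4.6 + -1.8 = 2.2436
y1 = sin(249)*0.7 + cos(249)*4.6 + -3.5 = -5.802
After transform 2:
x2 = cos(314)*2.2436 - sin(314)*-5.802 + -3.5
= -6.1151


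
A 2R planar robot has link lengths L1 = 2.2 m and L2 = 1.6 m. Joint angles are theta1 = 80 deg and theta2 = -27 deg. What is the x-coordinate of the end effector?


Convert angles to radians: theta1 = 1.3963, theta2 = -0.4712
x = L1*cos(theta1) + L2*cos(theta1+theta2)
x = 0.382 + 0.9629
x = 1.3449


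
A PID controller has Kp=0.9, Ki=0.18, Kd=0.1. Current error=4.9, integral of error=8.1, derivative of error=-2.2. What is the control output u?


u = Kp*e + Ki*int(e) + Kd*de/dt
= 0.9*4.9 + 0.18*8.1 + 0.1*(-2.2)
= 4.41 + 1.458 + -0.22
= 5.648


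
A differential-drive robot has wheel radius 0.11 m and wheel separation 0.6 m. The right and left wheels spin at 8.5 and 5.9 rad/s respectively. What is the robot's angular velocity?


vR = r*wR = 0.11*8.5 = 0.935 m/s
vL = r*wL = 0.11*5.9 = 0.649 m/s
v = (vR+vL)/2 = 0.792 m/s
omega = (vR-vL)/L = 0.4767 rad/s
angular velocity = 0.4767 rad/s


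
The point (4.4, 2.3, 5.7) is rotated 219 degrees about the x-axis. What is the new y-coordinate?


Rotation about x-axis: y' = y*cos(theta) - z*sin(theta)
= 2.3 * -0.7771 - 5.7 * -0.6293
= 1.7997


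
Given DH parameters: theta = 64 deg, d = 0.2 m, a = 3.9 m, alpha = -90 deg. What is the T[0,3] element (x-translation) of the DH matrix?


T[0,3] = a * cos(theta)
= 3.9 * cos(64 deg)
= 3.9 * 0.4384
= 1.7096


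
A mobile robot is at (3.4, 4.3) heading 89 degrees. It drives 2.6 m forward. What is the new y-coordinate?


y_new = y0 + d*sin(theta)
= 4.3 + 2.6*sin(89)
= 4.3 + 2.5996
= 6.8996


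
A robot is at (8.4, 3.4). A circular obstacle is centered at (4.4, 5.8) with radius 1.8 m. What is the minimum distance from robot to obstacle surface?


center_dist = sqrt((8.4-4.4)^2 + (3.4-5.8)^2)
= sqrt(16.0 + 5.76)
= 4.6648
min_dist = center_dist - radius = 4.6648 - 1.8 = 2.8648 m


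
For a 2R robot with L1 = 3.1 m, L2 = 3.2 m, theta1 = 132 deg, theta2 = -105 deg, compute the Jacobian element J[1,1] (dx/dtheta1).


J[1,1] = -L1*sin(t1) - L2*sin(t1+t2)
= -3.1*sin(132) - 3.2*sin(27)
= -3.7565


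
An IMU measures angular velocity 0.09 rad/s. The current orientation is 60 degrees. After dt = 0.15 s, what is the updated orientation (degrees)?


delta_theta = w * dt = 0.09 * 0.15 = 0.0135 rad
= 0.7735 deg
theta_new = 60 + 0.7735 = 60.7735 deg


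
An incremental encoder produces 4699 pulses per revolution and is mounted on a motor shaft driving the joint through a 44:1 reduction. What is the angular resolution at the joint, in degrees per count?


counts per rev = 4699
effective counts at joint = 4699 * 44 = 206756
resolution = 360 / 206756
= 0.0017 deg/count


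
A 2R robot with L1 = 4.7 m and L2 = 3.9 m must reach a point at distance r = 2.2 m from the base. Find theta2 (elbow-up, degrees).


cos(theta2) = (r^2 - L1^2 - L2^2) / (2*L1*L2)
cos(theta2) = (4.84 - 22.09 - 15.21) / 36.66
cos(theta2) = -0.885434
theta2 = 152.3049 degrees


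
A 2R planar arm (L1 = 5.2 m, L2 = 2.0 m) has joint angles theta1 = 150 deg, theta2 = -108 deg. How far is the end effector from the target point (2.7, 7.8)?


End effector via forward kinematics:
x = L1*cos(t1) + L2*cos(t1+t2) = -3.017
y = L1*sin(t1) + L2*sin(t1+t2) = 3.9383
Distance to target:
d = sqrt((2.7 - -3.017)^2 + (7.8 - 3.9383)^2)
= sqrt(32.6846 + 14.913)
= 6.8991 m


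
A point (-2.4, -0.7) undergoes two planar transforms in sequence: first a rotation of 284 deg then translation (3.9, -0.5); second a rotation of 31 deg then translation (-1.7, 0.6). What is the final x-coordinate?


After transform 1:
x1 = cos(284)*-2.4 - sin(284)*-0.7 + 3.9 = 2.6402
y1 = sin(284)*-2.4 + cos(284)*-0.7 + -0.5 = 1.6594
After transform 2:
x2 = cos(31)*2.6402 - sin(31)*1.6594 + -1.7
= -0.2916


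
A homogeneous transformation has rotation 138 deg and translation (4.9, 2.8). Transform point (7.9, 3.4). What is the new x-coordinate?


x' = cos(theta)*px - sin(theta)*py + tx
= -0.7431*7.9 - 0.6691*3.4 + 4.9
= -3.2459


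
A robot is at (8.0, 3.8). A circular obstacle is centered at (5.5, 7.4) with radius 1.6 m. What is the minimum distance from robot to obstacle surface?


center_dist = sqrt((8.0-5.5)^2 + (3.8-7.4)^2)
= sqrt(6.25 + 12.96)
= 4.3829
min_dist = center_dist - radius = 4.3829 - 1.6 = 2.7829 m


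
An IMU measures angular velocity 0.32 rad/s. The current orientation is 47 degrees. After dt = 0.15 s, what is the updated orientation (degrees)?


delta_theta = w * dt = 0.32 * 0.15 = 0.048 rad
= 2.7502 deg
theta_new = 47 + 2.7502 = 49.7502 deg


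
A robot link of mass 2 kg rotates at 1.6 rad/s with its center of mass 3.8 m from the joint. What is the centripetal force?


F = m * omega^2 * r
= 2 * 1.6^2 * 3.8
= 2 * 2.56 * 3.8
= 19.456 N


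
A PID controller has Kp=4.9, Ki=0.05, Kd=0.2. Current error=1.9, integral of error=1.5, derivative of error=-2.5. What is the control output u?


u = Kp*e + Ki*int(e) + Kd*de/dt
= 4.9*1.9 + 0.05*1.5 + 0.2*(-2.5)
= 9.31 + 0.075 + -0.5
= 8.885


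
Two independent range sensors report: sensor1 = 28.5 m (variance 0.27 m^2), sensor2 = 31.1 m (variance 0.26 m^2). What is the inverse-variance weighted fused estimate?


w1 = (1/var1) / (1/var1 + 1/var2)
   = 3.7037 / (3.7037 + 3.8462) = 0.4906
w2 = 1 - w1 = 0.5094
fused = w1*s1 + w2*s2 = 13.9811 + 15.8434
= 29.8245 m


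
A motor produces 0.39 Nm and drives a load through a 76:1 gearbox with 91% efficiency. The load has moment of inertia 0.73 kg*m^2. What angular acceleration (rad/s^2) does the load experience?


tau_out = tau_motor * N * eta
= 0.39 * 76 * 0.91 = 26.9724 Nm
alpha = tau_out / I = 26.9724 / 0.73
= 36.9485 rad/s^2


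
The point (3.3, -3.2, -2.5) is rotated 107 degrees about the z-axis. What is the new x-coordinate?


Rotation about z-axis: x' = x*cos(theta) - y*sin(theta)
= 3.3 * -0.2924 - -3.2 * 0.9563
= 2.0953


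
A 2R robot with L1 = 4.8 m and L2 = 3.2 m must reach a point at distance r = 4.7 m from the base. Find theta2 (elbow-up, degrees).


cos(theta2) = (r^2 - L1^2 - L2^2) / (2*L1*L2)
cos(theta2) = (22.09 - 23.04 - 10.24) / 30.72
cos(theta2) = -0.364258
theta2 = 111.3619 degrees


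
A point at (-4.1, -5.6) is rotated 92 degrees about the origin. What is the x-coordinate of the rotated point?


x' = x*cos(theta) - y*sin(theta)
cos(92 deg) = -0.0349, sin(92 deg) = 0.9994
x' = -4.1 * -0.0349 - -5.6 * 0.9994
= 0.1431 - -5.5966
= 5.7397


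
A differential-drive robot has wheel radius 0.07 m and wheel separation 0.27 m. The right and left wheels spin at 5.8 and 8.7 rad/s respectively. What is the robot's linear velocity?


vR = r*wR = 0.07*5.8 = 0.406 m/s
vL = r*wL = 0.07*8.7 = 0.609 m/s
v = (vR+vL)/2 = 0.5075 m/s
omega = (vR-vL)/L = -0.7519 rad/s
linear velocity = 0.5075 m/s


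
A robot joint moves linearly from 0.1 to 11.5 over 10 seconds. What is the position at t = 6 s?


s = t/T = 6/10 = 0.6
p(t) = p0 + (pf-p0)*s
= 0.1 + (11.5 - 0.1) * 0.6
= 6.94


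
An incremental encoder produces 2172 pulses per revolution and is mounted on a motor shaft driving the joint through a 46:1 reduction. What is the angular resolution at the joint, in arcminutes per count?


counts per rev = 2172
effective counts at joint = 2172 * 46 = 99912
resolution = 360*60 / 99912
= 0.2162 arcmin/count


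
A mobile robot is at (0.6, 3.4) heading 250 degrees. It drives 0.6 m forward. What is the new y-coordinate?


y_new = y0 + d*sin(theta)
= 3.4 + 0.6*sin(250)
= 3.4 + -0.5638
= 2.8362


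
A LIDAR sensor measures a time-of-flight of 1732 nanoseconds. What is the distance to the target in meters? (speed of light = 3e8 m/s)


tof = 1732 ns = 1.732e-06 s
dist = c * tof / 2
= 3e8 * 1.732e-06 / 2
= 259.8 m


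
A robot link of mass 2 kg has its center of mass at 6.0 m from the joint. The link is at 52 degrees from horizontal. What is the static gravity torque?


tau = m*g*L*cos(angle)
= 2 * 9.81 * 6.0 * cos(52 deg)
= 2 * 9.81 * 6.0 * 0.6157
= 72.4757 Nm


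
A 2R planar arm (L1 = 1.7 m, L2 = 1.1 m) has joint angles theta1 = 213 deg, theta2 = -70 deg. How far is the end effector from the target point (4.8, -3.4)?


End effector via forward kinematics:
x = L1*cos(t1) + L2*cos(t1+t2) = -2.3042
y = L1*sin(t1) + L2*sin(t1+t2) = -0.2639
Distance to target:
d = sqrt((4.8 - -2.3042)^2 + (-3.4 - -0.2639)^2)
= sqrt(50.4702 + 9.8352)
= 7.7657 m


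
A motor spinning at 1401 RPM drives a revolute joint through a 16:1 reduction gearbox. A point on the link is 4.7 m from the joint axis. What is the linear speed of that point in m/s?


omega_motor = 1401 * 2*pi/60 = 146.7124 rad/s
omega_joint = omega_motor / 16 = 9.1695 rad/s
v = omega_joint * r = 9.1695 * 4.7
= 43.0968 m/s


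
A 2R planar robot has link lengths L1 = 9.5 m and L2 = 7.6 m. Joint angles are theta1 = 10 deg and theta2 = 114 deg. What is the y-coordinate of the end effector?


Convert angles to radians: theta1 = 0.1745, theta2 = 1.9897
y = L1*sin(theta1) + L2*sin(theta1+theta2)
y = 1.6497 + 6.3007
y = 7.9503


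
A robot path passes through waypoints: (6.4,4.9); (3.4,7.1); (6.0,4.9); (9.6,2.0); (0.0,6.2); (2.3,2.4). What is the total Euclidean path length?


Segment lengths:
  seg1 = sqrt((-3.0)^2 + (2.2)^2) = 3.7202
  seg2 = sqrt((2.6)^2 + (-2.2)^2) = 3.4059
  seg3 = sqrt((3.6)^2 + (-2.9)^2) = 4.6228
  seg4 = sqrt((-9.6)^2 + (4.2)^2) = 10.4785
  seg5 = sqrt((2.3)^2 + (-3.8)^2) = 4.4418
Total = 26.6693


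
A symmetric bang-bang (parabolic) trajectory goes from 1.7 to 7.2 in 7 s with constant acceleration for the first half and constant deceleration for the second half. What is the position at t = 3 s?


Symmetric rest-to-rest: each phase covers (pf-p0)/2 in time T/2. 0.5*a*(T/2)^2 = (pf-p0)/2 => a = 4*(pf-p0)/T^2
a = 4*(7.2-1.7)/7^2 = 0.449
t = 3 is in the acceleration phase (t <= T/2).
p = p0 + 0.5*a*t^2 = 1.7 + 0.5*0.449*3^2
= 3.7204


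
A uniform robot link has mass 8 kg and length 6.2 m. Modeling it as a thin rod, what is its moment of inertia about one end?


I = (1/3) * m * L^2
= (1/3) * 8 * 6.2^2
= 0.333333 * 8 * 38.44
= 102.5067 kg*m^2


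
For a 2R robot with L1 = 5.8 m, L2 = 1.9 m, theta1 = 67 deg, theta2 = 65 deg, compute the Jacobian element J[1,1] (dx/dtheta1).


J[1,1] = -L1*sin(t1) - L2*sin(t1+t2)
= -5.8*sin(67) - 1.9*sin(132)
= -6.7509


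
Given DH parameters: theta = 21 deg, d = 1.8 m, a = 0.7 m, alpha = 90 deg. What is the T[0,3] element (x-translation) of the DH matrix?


T[0,3] = a * cos(theta)
= 0.7 * cos(21 deg)
= 0.7 * 0.9336
= 0.6535


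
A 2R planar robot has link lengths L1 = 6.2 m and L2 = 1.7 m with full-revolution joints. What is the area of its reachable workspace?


r_max = L1 + L2 = 7.9 m
r_min = |L1 - L2| = 4.5 m
Area = pi*(r_max^2 - r_min^2)
= pi*(62.41 - 20.25)
= pi * 42.16
= 132.4495 m^2


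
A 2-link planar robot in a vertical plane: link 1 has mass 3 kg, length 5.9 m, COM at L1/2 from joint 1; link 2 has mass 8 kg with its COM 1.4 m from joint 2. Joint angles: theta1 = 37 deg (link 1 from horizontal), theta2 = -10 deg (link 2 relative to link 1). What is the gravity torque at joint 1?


Horizontal distance from joint 1 to link-1 COM:
  x_c1 = (L1/2)*cos(t1) = 2.95 * 0.7986 = 2.356 m
Horizontal distance from joint 1 to link-2 COM:
  x_c2 = L1*cos(t1) + Lc2*cos(t1+t2)
       = 5.9*0.7986 + 1.4*0.891 = 5.9594 m
tau1 = m1*g*x_c1 + m2*g*x_c2
     = 3*9.81*2.356 + 8*9.81*5.9594
     = 69.3363 + 467.6905
     = 537.0268 Nm


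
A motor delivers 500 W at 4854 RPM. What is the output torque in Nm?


omega = 4854 * 2*pi/60 = 508.3097 rad/s
tau = P / omega = 500 / 508.3097
= 0.9837 Nm


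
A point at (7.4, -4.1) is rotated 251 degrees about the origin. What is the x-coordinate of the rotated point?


x' = x*cos(theta) - y*sin(theta)
cos(251 deg) = -0.3256, sin(251 deg) = -0.9455
x' = 7.4 * -0.3256 - -4.1 * -0.9455
= -2.4092 - 3.8766
= -6.2858


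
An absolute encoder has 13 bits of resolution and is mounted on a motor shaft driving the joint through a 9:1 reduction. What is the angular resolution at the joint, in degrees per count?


counts = 2^13 = 8192
effective counts at joint = 8192 * 9 = 73728
resolution = 360 / 73728
= 0.0049 deg/count


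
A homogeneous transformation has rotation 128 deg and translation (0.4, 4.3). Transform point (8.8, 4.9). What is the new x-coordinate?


x' = cos(theta)*px - sin(theta)*py + tx
= -0.6157*8.8 - 0.788*4.9 + 0.4
= -8.8791


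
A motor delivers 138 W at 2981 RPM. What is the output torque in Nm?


omega = 2981 * 2*pi/60 = 312.1696 rad/s
tau = P / omega = 138 / 312.1696
= 0.4421 Nm


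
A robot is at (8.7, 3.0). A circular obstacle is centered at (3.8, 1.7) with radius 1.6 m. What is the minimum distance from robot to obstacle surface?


center_dist = sqrt((8.7-3.8)^2 + (3.0-1.7)^2)
= sqrt(24.01 + 1.69)
= 5.0695
min_dist = center_dist - radius = 5.0695 - 1.6 = 3.4695 m


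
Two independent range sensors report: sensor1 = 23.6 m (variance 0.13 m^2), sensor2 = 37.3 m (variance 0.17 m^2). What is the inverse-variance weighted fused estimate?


w1 = (1/var1) / (1/var1 + 1/var2)
   = 7.6923 / (7.6923 + 5.8824) = 0.5667
w2 = 1 - w1 = 0.4333
fused = w1*s1 + w2*s2 = 13.3733 + 16.1633
= 29.5367 m


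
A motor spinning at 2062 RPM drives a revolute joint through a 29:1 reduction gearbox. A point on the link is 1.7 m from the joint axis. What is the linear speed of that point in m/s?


omega_motor = 2062 * 2*pi/60 = 215.9321 rad/s
omega_joint = omega_motor / 29 = 7.4459 rad/s
v = omega_joint * r = 7.4459 * 1.7
= 12.6581 m/s


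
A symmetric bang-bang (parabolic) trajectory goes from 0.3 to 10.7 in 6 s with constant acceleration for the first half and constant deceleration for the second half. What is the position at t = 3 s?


Symmetric rest-to-rest: each phase covers (pf-p0)/2 in time T/2. 0.5*a*(T/2)^2 = (pf-p0)/2 => a = 4*(pf-p0)/T^2
a = 4*(10.7-0.3)/6^2 = 1.1556
t = 3 is in the acceleration phase (t <= T/2).
p = p0 + 0.5*a*t^2 = 0.3 + 0.5*1.1556*3^2
= 5.5


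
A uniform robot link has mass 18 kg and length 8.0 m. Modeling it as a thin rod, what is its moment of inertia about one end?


I = (1/3) * m * L^2
= (1/3) * 18 * 8.0^2
= 0.333333 * 18 * 64.0
= 384.0 kg*m^2


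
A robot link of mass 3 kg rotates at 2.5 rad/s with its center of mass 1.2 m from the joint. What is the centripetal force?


F = m * omega^2 * r
= 3 * 2.5^2 * 1.2
= 3 * 6.25 * 1.2
= 22.5 N


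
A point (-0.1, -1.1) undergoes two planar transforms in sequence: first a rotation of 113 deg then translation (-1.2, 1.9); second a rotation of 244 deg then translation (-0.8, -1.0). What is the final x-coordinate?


After transform 1:
x1 = cos(113)*-0.1 - sin(113)*-1.1 + -1.2 = -0.1484
y1 = sin(113)*-0.1 + cos(113)*-1.1 + 1.9 = 2.2378
After transform 2:
x2 = cos(244)*-0.1484 - sin(244)*2.2378 + -0.8
= 1.2763


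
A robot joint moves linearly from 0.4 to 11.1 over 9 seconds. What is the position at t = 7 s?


s = t/T = 7/9 = 0.7778
p(t) = p0 + (pf-p0)*s
= 0.4 + (11.1 - 0.4) * 0.7778
= 8.7222


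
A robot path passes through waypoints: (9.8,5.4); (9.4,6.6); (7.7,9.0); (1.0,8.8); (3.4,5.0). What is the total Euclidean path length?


Segment lengths:
  seg1 = sqrt((-0.4)^2 + (1.2)^2) = 1.2649
  seg2 = sqrt((-1.7)^2 + (2.4)^2) = 2.9411
  seg3 = sqrt((-6.7)^2 + (-0.2)^2) = 6.703
  seg4 = sqrt((2.4)^2 + (-3.8)^2) = 4.4944
Total = 15.4034


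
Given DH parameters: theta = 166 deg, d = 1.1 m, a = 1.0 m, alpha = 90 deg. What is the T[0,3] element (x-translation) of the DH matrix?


T[0,3] = a * cos(theta)
= 1.0 * cos(166 deg)
= 1.0 * -0.9703
= -0.9703


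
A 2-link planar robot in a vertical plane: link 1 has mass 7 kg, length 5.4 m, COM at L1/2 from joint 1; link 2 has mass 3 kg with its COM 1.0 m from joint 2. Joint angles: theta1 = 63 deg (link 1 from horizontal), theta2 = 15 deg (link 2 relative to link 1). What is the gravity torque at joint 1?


Horizontal distance from joint 1 to link-1 COM:
  x_c1 = (L1/2)*cos(t1) = 2.7 * 0.454 = 1.2258 m
Horizontal distance from joint 1 to link-2 COM:
  x_c2 = L1*cos(t1) + Lc2*cos(t1+t2)
       = 5.4*0.454 + 1.0*0.2079 = 2.6595 m
tau1 = m1*g*x_c1 + m2*g*x_c2
     = 7*9.81*1.2258 + 3*9.81*2.6595
     = 84.1739 + 78.2679
     = 162.4418 Nm


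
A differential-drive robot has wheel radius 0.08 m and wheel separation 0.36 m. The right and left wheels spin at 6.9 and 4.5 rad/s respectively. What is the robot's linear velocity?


vR = r*wR = 0.08*6.9 = 0.552 m/s
vL = r*wL = 0.08*4.5 = 0.36 m/s
v = (vR+vL)/2 = 0.456 m/s
omega = (vR-vL)/L = 0.5333 rad/s
linear velocity = 0.456 m/s


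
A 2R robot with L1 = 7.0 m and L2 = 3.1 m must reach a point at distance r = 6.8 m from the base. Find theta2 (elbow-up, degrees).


cos(theta2) = (r^2 - L1^2 - L2^2) / (2*L1*L2)
cos(theta2) = (46.24 - 49.0 - 9.61) / 43.4
cos(theta2) = -0.285023
theta2 = 106.5602 degrees


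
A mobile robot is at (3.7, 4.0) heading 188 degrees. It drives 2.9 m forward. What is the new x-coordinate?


x_new = x0 + d*cos(theta)
= 3.7 + 2.9*cos(188)
= 3.7 + -2.8718
= 0.8282


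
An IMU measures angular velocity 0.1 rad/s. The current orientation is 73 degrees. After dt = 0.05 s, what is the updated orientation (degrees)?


delta_theta = w * dt = 0.1 * 0.05 = 0.005 rad
= 0.2865 deg
theta_new = 73 + 0.2865 = 73.2865 deg


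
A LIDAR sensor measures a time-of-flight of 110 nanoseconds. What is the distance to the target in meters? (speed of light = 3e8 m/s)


tof = 110 ns = 1.1e-07 s
dist = c * tof / 2
= 3e8 * 1.1e-07 / 2
= 16.5 m


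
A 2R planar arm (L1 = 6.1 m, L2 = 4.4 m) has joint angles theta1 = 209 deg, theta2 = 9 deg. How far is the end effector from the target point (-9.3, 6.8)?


End effector via forward kinematics:
x = L1*cos(t1) + L2*cos(t1+t2) = -8.8024
y = L1*sin(t1) + L2*sin(t1+t2) = -5.6662
Distance to target:
d = sqrt((-9.3 - -8.8024)^2 + (6.8 - -5.6662)^2)
= sqrt(0.2476 + 155.4074)
= 12.4762 m


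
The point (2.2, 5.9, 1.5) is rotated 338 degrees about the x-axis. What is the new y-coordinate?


Rotation about x-axis: y' = y*cos(theta) - z*sin(theta)
= 5.9 * 0.9272 - 1.5 * -0.3746
= 6.0323


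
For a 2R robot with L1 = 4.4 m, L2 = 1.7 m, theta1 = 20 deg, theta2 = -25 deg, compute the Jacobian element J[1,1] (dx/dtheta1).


J[1,1] = -L1*sin(t1) - L2*sin(t1+t2)
= -4.4*sin(20) - 1.7*sin(-5)
= -1.3567


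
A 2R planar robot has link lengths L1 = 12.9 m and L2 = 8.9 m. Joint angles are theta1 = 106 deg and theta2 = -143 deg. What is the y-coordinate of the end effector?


Convert angles to radians: theta1 = 1.85, theta2 = -2.4958
y = L1*sin(theta1) + L2*sin(theta1+theta2)
y = 12.4003 + -5.3562
y = 7.0441


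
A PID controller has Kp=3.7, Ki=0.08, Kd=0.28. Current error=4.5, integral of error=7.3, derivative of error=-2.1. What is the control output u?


u = Kp*e + Ki*int(e) + Kd*de/dt
= 3.7*4.5 + 0.08*7.3 + 0.28*(-2.1)
= 16.65 + 0.584 + -0.588
= 16.646


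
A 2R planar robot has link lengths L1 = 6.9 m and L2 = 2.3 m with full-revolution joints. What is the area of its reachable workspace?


r_max = L1 + L2 = 9.2 m
r_min = |L1 - L2| = 4.6 m
Area = pi*(r_max^2 - r_min^2)
= pi*(84.64 - 21.16)
= pi * 63.48
= 199.4283 m^2


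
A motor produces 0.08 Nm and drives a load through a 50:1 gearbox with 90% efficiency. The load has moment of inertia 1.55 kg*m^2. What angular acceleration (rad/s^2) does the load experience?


tau_out = tau_motor * N * eta
= 0.08 * 50 * 0.9 = 3.6 Nm
alpha = tau_out / I = 3.6 / 1.55
= 2.3226 rad/s^2


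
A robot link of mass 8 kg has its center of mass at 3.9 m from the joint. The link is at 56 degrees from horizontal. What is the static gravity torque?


tau = m*g*L*cos(angle)
= 8 * 9.81 * 3.9 * cos(56 deg)
= 8 * 9.81 * 3.9 * 0.5592
= 171.1533 Nm


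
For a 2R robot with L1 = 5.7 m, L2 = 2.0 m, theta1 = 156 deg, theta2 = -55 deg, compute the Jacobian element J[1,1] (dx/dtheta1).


J[1,1] = -L1*sin(t1) - L2*sin(t1+t2)
= -5.7*sin(156) - 2.0*sin(101)
= -4.2817


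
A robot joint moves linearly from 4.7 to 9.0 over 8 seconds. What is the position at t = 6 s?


s = t/T = 6/8 = 0.75
p(t) = p0 + (pf-p0)*s
= 4.7 + (9.0 - 4.7) * 0.75
= 7.925


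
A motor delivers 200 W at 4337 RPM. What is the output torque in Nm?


omega = 4337 * 2*pi/60 = 454.1696 rad/s
tau = P / omega = 200 / 454.1696
= 0.4404 Nm


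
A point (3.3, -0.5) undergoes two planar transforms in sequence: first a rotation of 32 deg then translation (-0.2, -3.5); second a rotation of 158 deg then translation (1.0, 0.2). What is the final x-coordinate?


After transform 1:
x1 = cos(32)*3.3 - sin(32)*-0.5 + -0.2 = 2.8635
y1 = sin(32)*3.3 + cos(32)*-0.5 + -3.5 = -2.1753
After transform 2:
x2 = cos(158)*2.8635 - sin(158)*-2.1753 + 1.0
= -0.8401


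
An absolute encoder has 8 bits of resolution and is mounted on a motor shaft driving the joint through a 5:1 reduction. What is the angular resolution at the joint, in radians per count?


counts = 2^8 = 256
effective counts at joint = 256 * 5 = 1280
resolution = 2*pi / 1280
= 0.0049 rad/count


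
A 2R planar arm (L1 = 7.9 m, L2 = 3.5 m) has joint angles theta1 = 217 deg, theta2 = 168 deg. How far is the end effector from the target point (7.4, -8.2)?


End effector via forward kinematics:
x = L1*cos(t1) + L2*cos(t1+t2) = -3.1371
y = L1*sin(t1) + L2*sin(t1+t2) = -3.2752
Distance to target:
d = sqrt((7.4 - -3.1371)^2 + (-8.2 - -3.2752)^2)
= sqrt(111.0314 + 24.2539)
= 11.6312 m


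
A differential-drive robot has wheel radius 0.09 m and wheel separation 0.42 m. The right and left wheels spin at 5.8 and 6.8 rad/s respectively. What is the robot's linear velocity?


vR = r*wR = 0.09*5.8 = 0.522 m/s
vL = r*wL = 0.09*6.8 = 0.612 m/s
v = (vR+vL)/2 = 0.567 m/s
omega = (vR-vL)/L = -0.2143 rad/s
linear velocity = 0.567 m/s


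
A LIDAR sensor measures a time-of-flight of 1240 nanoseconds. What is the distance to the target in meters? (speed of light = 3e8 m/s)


tof = 1240 ns = 1.24e-06 s
dist = c * tof / 2
= 3e8 * 1.24e-06 / 2
= 186.0 m


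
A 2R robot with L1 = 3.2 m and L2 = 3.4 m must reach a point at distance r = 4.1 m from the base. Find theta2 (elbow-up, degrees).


cos(theta2) = (r^2 - L1^2 - L2^2) / (2*L1*L2)
cos(theta2) = (16.81 - 10.24 - 11.56) / 21.76
cos(theta2) = -0.22932
theta2 = 103.257 degrees


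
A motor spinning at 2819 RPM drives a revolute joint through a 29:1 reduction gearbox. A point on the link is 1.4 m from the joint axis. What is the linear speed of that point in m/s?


omega_motor = 2819 * 2*pi/60 = 295.205 rad/s
omega_joint = omega_motor / 29 = 10.1795 rad/s
v = omega_joint * r = 10.1795 * 1.4
= 14.2513 m/s


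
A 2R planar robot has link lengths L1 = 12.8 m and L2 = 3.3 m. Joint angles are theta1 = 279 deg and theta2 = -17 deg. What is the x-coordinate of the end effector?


Convert angles to radians: theta1 = 4.8695, theta2 = -0.2967
x = L1*cos(theta1) + L2*cos(theta1+theta2)
x = 2.0024 + -0.4593
x = 1.5431


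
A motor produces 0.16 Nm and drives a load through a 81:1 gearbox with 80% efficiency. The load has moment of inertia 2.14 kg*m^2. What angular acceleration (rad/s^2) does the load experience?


tau_out = tau_motor * N * eta
= 0.16 * 81 * 0.8 = 10.368 Nm
alpha = tau_out / I = 10.368 / 2.14
= 4.8449 rad/s^2


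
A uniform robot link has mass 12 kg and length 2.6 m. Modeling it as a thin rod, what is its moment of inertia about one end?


I = (1/3) * m * L^2
= (1/3) * 12 * 2.6^2
= 0.333333 * 12 * 6.76
= 27.04 kg*m^2


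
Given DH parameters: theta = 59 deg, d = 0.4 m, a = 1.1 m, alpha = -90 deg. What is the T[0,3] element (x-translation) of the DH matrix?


T[0,3] = a * cos(theta)
= 1.1 * cos(59 deg)
= 1.1 * 0.515
= 0.5665


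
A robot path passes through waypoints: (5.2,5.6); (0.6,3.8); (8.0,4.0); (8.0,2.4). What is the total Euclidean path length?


Segment lengths:
  seg1 = sqrt((-4.6)^2 + (-1.8)^2) = 4.9396
  seg2 = sqrt((7.4)^2 + (0.2)^2) = 7.4027
  seg3 = sqrt((0.0)^2 + (-1.6)^2) = 1.6
Total = 13.9423


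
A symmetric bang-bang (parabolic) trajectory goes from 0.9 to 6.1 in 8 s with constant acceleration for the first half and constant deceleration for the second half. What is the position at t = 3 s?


Symmetric rest-to-rest: each phase covers (pf-p0)/2 in time T/2. 0.5*a*(T/2)^2 = (pf-p0)/2 => a = 4*(pf-p0)/T^2
a = 4*(6.1-0.9)/8^2 = 0.325
t = 3 is in the acceleration phase (t <= T/2).
p = p0 + 0.5*a*t^2 = 0.9 + 0.5*0.325*3^2
= 2.3625


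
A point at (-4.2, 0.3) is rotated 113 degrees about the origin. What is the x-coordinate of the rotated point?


x' = x*cos(theta) - y*sin(theta)
cos(113 deg) = -0.3907, sin(113 deg) = 0.9205
x' = -4.2 * -0.3907 - 0.3 * 0.9205
= 1.6411 - 0.2762
= 1.3649


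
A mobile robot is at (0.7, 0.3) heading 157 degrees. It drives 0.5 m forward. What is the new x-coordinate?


x_new = x0 + d*cos(theta)
= 0.7 + 0.5*cos(157)
= 0.7 + -0.4603
= 0.2397


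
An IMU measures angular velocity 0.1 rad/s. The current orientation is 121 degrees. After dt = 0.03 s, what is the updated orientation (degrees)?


delta_theta = w * dt = 0.1 * 0.03 = 0.003 rad
= 0.1719 deg
theta_new = 121 + 0.1719 = 121.1719 deg
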